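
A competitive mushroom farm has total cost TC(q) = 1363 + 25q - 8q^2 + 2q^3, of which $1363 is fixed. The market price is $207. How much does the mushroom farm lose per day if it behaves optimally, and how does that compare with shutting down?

Profit = -$383 at q = 7

AVC = 25 - 8q + 2q^2; min AVC = $17 at q = 2. Since P = $207 ≥ min AVC, the firm produces.
With MC = 25 - 16q + 6q^2, P = MC on the upward-sloping part at q* = 7.
TR = 207·7 = 1449. TC = 1363 + 469 = 1832. Profit = 1449 − 1832 = -$383.
Shutting down would mean losing the fixed cost of $1363, so operating at a loss of $383 is better by $980.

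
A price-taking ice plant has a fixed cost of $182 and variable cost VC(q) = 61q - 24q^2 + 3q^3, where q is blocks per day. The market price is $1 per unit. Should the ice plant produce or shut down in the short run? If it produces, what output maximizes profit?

Variable cost is VC = 61q - 24q^2 + 3q^3, so AVC = VC/q = 61 - 24q + 3q^2 and MC = dTC/dq = 61 - 48q + 9q^2.
AVC is minimized where dAVC/dq = -24 + 6q = 0, at q = 4; min AVC = 61 - 24·4 + 3·4^2 = $13.
Since P = $1 < min AVC = $13, price fails to cover variable cost at any output.
Best response: produce nothing and absorb the $182 fixed cost.

Shut down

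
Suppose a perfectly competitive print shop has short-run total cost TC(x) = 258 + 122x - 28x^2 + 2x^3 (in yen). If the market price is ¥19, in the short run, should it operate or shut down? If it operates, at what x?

Variable cost is VC = 122x - 28x^2 + 2x^3, so AVC = VC/x = 122 - 28x + 2x^2 and MC = dTC/dx = 122 - 56x + 6x^2.
AVC is minimized where dAVC/dx = -28 + 4x = 0, at x = 7; min AVC = 122 - 28·7 + 2·7^2 = ¥24.
Since P = ¥19 < min AVC = ¥24, price fails to cover variable cost at any output.
Best response: produce nothing and absorb the ¥258 fixed cost.

Shut down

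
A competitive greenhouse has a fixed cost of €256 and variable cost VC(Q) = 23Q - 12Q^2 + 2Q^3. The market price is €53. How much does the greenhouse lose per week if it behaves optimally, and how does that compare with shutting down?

AVC = 23 - 12Q + 2Q^2; min AVC = €5 at Q = 3. Since P = €53 ≥ min AVC, the firm produces.
MC = 23 - 24Q + 6Q^2. Setting P = MC and taking the root on the rising branch gives Q* = 5.
TR = 53·5 = 265. TC = 256 + 65 = 321. Profit = 265 − 321 = -€56.
That loss of €56 beats the €256 the firm would lose by shutting down; producing recovers €200 of fixed cost.

Profit = -€56 at Q = 5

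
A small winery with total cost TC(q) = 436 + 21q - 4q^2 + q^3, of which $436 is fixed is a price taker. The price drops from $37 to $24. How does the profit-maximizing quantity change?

Output falls from 4 to 3

AVC = 21 - 4q + q^2, minimized at q = 2 where min AVC = $17. MC = 21 - 8q + 3q^2.
At P = $37 ≥ min AVC, set P = MC on the rising branch: q = 4.
At P = $24 ≥ min AVC, set P = MC: q = 3. The firm stays open but cuts output.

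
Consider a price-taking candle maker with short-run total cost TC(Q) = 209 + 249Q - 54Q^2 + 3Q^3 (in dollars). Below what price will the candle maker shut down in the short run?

The firm shuts down when price falls below the minimum of average variable cost. AVC = VC/Q = 249 - 54Q + 3Q^2.
dAVC/dQ = -54 + 6Q = 0 gives Q = 9. min AVC = 249 - 54·9 + 3·9^2 = 6.
For P < $6 the firm produces nothing.

$6 per unit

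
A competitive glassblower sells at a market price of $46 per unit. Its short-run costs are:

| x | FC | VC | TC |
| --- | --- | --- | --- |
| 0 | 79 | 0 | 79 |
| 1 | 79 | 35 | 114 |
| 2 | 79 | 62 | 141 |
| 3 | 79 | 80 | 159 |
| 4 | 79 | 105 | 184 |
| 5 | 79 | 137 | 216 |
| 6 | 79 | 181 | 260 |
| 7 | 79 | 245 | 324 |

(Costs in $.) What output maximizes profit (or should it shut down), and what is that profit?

Profit at each row (π = 46x − TC): x=0: -79; x=1: -68; x=2: -49; x=3: -21; x=4: 0; x=5: 14; x=6: 16; x=7: -2.
Profit is maximized at x = 6. AVC there is 181/6 = $30.17 ≤ P, so producing beats shutting down (which would give -$79).

x = 6; profit = $16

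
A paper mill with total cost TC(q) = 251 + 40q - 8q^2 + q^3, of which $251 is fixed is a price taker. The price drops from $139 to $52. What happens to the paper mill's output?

Output falls from 9 to 6

MC = 40 - 16q + 3q^2; the shutdown threshold is min AVC = $24 (at q = 4).
At P = $139 ≥ min AVC, set P = MC on the rising branch: q = 9.
At P = $52 ≥ min AVC, set P = MC: q = 6. The firm stays open but cuts output.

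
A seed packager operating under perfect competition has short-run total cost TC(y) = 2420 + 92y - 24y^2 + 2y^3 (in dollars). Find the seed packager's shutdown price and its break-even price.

AVC = 92 - 24y + 2y^2; minimized at y = 6, giving min AVC = $20. That is the shutdown price.
ATC = 2420/y + 92 - 24y + 2y^2. Setting dATC/dy = −2420/y^2 − 24 + 4y = 0 gives y = 11 (since 4·11^3 − 24·11^2 = 2420).
min ATC = 2420/11 + 92 − 24·11 + 2·11^2 = $290. That is the break-even price.
For $20 ≤ P < $290 the firm produces at a loss; below $20 it shuts down.

Shutdown price = $20; break-even price = $290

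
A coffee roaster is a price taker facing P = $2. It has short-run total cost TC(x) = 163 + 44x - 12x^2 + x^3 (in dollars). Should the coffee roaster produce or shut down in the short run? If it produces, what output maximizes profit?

Variable cost is VC = 44x - 12x^2 + x^3, so AVC = VC/x = 44 - 12x + x^2 and MC = dTC/dx = 44 - 24x + 3x^2.
AVC is minimized where dAVC/dx = -12 + 2x = 0, at x = 6; min AVC = 44 - 12·6 + 6^2 = $8.
P = $2 lies below min AVC = $8; no output level covers variable cost.
The firm minimizes its loss by shutting down and losing only its fixed cost of $163.

Shut down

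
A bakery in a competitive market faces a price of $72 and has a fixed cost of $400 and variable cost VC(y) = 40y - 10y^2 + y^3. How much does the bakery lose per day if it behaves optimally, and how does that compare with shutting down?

Profit = -$16 at y = 8

AVC = 40 - 10y + y^2 has its minimum $15 at y = 5; price $72 clears that bar, so the firm operates.
With MC = 40 - 20y + 3y^2, P = MC on the upward-sloping part at y* = 8.
TR = 72·8 = 576. TC = 400 + 192 = 592. Profit = 576 − 592 = -$16.
Shutting down would mean losing the fixed cost of $400, so operating at a loss of $16 is better by $384.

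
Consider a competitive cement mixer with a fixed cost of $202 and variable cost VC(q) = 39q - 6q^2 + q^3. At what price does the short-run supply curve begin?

The firm shuts down when price falls below the minimum of average variable cost. AVC = VC/q = 39 - 6q + q^2.
At the minimum of AVC, MC = AVC. MC = 39 - 12q + 3q^2; setting MC = AVC gives 2q^2 - 6q = 0, so q = 3. min AVC = 30.
So the shutdown price is $30.

$30 per unit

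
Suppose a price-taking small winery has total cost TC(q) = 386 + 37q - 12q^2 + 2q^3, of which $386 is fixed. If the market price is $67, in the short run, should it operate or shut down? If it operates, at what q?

Strip out fixed cost: VC = 37q - 12q^2 + 2q^3. Then AVC = 37 - 12q + 2q^2 and MC = 37 - 24q + 6q^2.
AVC hits its minimum where MC = AVC, at q = 3, giving min AVC = 37 - 12·3 + 2·3^2 = $19.
Because $67 ≥ $19, revenue can cover variable cost; the firm operates.
Set P = MC: 67 = 37 - 24q + 6q^2 → -30 - 24q + 6q^2 = 0. The roots are q = -1 and q = 5; the profit-maximizing output is on the rising part of MC, so q* = 5.
Check: AVC at q = 5 is $27 ≤ P, so revenue covers variable cost.
Profit = P·q − TC = 67·5 − 521 = -$186, a loss, but smaller than the $386 fixed cost the firm would lose by shutting down.

Produce at q = 5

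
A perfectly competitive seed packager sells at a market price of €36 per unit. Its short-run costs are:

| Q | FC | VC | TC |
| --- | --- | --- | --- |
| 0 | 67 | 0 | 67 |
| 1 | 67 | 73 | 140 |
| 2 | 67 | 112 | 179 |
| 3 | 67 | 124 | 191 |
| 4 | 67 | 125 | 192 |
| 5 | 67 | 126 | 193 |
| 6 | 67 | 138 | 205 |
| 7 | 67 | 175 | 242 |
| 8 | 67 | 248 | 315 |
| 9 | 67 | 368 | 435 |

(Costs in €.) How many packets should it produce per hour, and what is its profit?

Q = 6; profit = €11

Profit at each row (π = 36Q − TC): Q=0: -67; Q=1: -104; Q=2: -107; Q=3: -83; Q=4: -48; Q=5: -13; Q=6: 11; Q=7: 10; Q=8: -27; Q=9: -111.
Profit is maximized at Q = 6. AVC there is 138/6 = €23 ≤ P, so producing beats shutting down (which would give -€67).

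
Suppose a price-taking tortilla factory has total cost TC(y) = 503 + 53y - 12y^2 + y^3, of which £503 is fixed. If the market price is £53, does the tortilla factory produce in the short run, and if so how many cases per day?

Strip out fixed cost: VC = 53y - 12y^2 + y^3. Then AVC = 53 - 12y + y^2 and MC = 53 - 24y + 3y^2.
AVC is minimized where dAVC/dy = -12 + 2y = 0, at y = 6; min AVC = 53 - 12·6 + 6^2 = £17.
Because £53 ≥ £17, revenue can cover variable cost; the firm operates.
Set P = MC: 53 = 53 - 24y + 3y^2 → -24y + 3y^2 = 0. The roots are y = 0 and y = 8; the profit-maximizing output is on the rising part of MC, so y* = 8.
Check: AVC at y = 8 is £21 ≤ P, so revenue covers variable cost.
Profit = P·y − TC = 53·8 − 671 = -£247, a loss, but smaller than the £503 fixed cost the firm would lose by shutting down.

Produce at y = 8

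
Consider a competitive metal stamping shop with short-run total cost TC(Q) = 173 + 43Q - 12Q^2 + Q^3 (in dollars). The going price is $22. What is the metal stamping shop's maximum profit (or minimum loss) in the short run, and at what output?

Profit = -$75 at Q = 7

AVC = 43 - 12Q + Q^2; min AVC = $7 at Q = 6. Since P = $22 ≥ min AVC, the firm produces.
With MC = 43 - 24Q + 3Q^2, P = MC on the upward-sloping part at Q* = 7.
TR = 22·7 = 154. TC = 173 + 56 = 229. Profit = 154 − 229 = -$75.
Shutting down would mean losing the fixed cost of $173, so operating at a loss of $75 is better by $98.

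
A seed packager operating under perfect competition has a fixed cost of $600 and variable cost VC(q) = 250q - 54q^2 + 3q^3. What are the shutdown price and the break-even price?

Shutdown price = $7; break-even price = $70

AVC = 250 - 54q + 3q^2; minimized at q = 9, giving min AVC = $7. That is the shutdown price.
ATC = 600/q + 250 - 54q + 3q^2. Setting dATC/dq = −600/q^2 − 54 + 6q = 0 gives q = 10 (since 6·10^3 − 54·10^2 = 600).
min ATC = 600/10 + 250 − 54·10 + 3·10^2 = $70. That is the break-even price.
Between these two prices the firm operates at a loss; above $70 it earns a profit.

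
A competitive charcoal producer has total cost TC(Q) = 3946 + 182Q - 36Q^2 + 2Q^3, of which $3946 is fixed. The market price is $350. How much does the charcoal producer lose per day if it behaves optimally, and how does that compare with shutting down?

Profit = -$26 at Q = 14

AVC = 182 - 36Q + 2Q^2 has its minimum $20 at Q = 9; price $350 clears that bar, so the firm operates.
With MC = 182 - 72Q + 6Q^2, P = MC on the upward-sloping part at Q* = 14.
TR = 350·14 = 4900. TC = 3946 + 980 = 4926. Profit = 4900 − 4926 = -$26.
By producing, the firm covers all variable cost plus $3920 of fixed cost; shutting down would lose the full $3946.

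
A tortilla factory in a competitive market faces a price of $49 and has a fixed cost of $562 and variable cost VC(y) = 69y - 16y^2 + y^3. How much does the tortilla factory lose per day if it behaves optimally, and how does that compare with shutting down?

AVC = 69 - 16y + y^2; min AVC = $5 at y = 8. Since P = $49 ≥ min AVC, the firm produces.
MC = 69 - 32y + 3y^2. Setting P = MC and taking the root on the rising branch gives y* = 10.
TR = 49·10 = 490. TC = 562 + 90 = 652. Profit = 490 − 652 = -$162.
By producing, the firm covers all variable cost plus $400 of fixed cost; shutting down would lose the full $562.

Profit = -$162 at y = 10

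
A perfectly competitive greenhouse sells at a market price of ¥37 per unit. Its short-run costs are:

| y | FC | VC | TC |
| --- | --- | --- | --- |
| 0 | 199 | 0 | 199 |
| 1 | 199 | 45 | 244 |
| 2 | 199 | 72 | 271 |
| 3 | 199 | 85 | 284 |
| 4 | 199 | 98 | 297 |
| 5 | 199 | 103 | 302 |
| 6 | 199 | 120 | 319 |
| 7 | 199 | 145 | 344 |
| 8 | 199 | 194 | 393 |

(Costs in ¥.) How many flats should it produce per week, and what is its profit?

y = 7; profit = -¥85

Tabulate TR − TC: y=0: -199; y=1: -207; y=2: -197; y=3: -173; y=4: -149; y=5: -117; y=6: -97; y=7: -85; y=8: -97.
Profit is maximized at y = 7. AVC there is 145/7 = ¥20.71 ≤ P, so producing beats shutting down (which would give -¥199).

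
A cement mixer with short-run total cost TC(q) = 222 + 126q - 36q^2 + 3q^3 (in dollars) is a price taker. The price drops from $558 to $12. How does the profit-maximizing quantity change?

MC = 126 - 72q + 9q^2; the shutdown threshold is min AVC = $18 (at q = 6).
At P = $558 ≥ min AVC, set P = MC on the rising branch: q = 12.
At P = $12 < min AVC = $18, price no longer covers variable cost at any output, so the firm shuts down: q = 0.

Output falls from 12 to 0 (the firm shuts down)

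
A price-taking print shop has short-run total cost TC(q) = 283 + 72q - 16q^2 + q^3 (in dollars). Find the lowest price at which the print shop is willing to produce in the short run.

$8 per unit

The shutdown price is the minimum of AVC. VC = 72q - 16q^2 + q^3, so AVC = 72 - 16q + q^2.
At the minimum of AVC, MC = AVC. MC = 72 - 32q + 3q^2; setting MC = AVC gives 2q^2 - 16q = 0, so q = 8. min AVC = 8.
For P < $8 the firm produces nothing.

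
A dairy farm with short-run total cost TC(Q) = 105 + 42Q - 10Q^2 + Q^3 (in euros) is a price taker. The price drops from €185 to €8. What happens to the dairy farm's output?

MC = 42 - 20Q + 3Q^2; the shutdown threshold is min AVC = €17 (at Q = 5).
With P = €185 above the shutdown price, P = MC gives Q = 11.
At P = €8 < min AVC = €17, price no longer covers variable cost at any output, so the firm shuts down: Q = 0.

Output falls from 11 to 0 (the firm shuts down)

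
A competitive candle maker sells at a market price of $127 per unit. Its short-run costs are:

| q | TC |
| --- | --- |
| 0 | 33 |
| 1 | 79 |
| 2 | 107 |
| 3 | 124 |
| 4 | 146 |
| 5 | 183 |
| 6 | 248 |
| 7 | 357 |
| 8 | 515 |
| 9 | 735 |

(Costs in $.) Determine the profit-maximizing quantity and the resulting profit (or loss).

q = 7; profit = $532

Tabulate TR − TC: q=0: -33; q=1: 48; q=2: 147; q=3: 257; q=4: 362; q=5: 452; q=6: 514; q=7: 532; q=8: 501; q=9: 408.
Profit is maximized at q = 7. AVC there is 324/7 = $46.29 ≤ P, so producing beats shutting down (which would give -$33).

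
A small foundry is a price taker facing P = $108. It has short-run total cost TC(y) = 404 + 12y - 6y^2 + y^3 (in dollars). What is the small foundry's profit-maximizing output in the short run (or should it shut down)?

From TC, MC = TC'(y) = 12 - 12y + 3y^2 and AVC = VC/y = 12 - 6y + y^2.
The AVC parabola has its vertex at y = 6/2 = 3, where AVC = 12 - 6·3 + 3^2 = $3.
P = $108 exceeds min AVC = $3, so the firm stays open.
Solving P = MC: -96 - 12y + 3y^2 = 0 ⇒ y = -4 or 8. On the upward-sloping branch, y* = 8.
Check: AVC at y = 8 is $28 ≤ P, so revenue covers variable cost.
Profit = P·y − TC = 108·8 − 628 = $236.

Produce at y = 8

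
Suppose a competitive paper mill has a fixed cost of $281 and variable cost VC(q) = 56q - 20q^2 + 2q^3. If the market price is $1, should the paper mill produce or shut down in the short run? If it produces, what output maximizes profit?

Strip out fixed cost: VC = 56q - 20q^2 + 2q^3. Then AVC = 56 - 20q + 2q^2 and MC = 56 - 40q + 6q^2.
AVC is minimized where dAVC/dq = -20 + 4q = 0, at q = 5; min AVC = 56 - 20·5 + 2·5^2 = $6.
P = $1 lies below min AVC = $6; no output level covers variable cost.
Shutting down limits the loss to fixed cost, $281.

Shut down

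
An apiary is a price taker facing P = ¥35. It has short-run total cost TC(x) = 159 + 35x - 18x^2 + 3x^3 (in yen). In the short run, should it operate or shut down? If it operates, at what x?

From TC, MC = TC'(x) = 35 - 36x + 9x^2 and AVC = VC/x = 35 - 18x + 3x^2.
AVC is minimized where dAVC/dx = -18 + 6x = 0, at x = 3; min AVC = 35 - 18·3 + 3·3^2 = ¥8.
Since P = ¥35 ≥ min AVC = ¥8, price covers variable cost and the firm should produce.
Solving P = MC: -36x + 9x^2 = 0 ⇒ x = 0 or 4. On the upward-sloping branch, x* = 4.
Check: AVC at x = 4 is ¥11 ≤ P, so revenue covers variable cost.
Profit = P·x − TC = 35·4 − 203 = -¥63, a loss, but smaller than the ¥159 fixed cost the firm would lose by shutting down.

Produce at x = 4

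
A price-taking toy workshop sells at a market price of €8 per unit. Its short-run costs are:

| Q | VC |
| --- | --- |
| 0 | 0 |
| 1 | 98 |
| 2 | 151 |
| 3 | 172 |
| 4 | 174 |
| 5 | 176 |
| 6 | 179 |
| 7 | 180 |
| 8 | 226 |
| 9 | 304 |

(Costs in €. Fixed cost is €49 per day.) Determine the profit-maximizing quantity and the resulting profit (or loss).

Tabulate TR − TC: Q=0: -49; Q=1: -139; Q=2: -184; Q=3: -197; Q=4: -191; Q=5: -185; Q=6: -180; Q=7: -173; Q=8: -211; Q=9: -281.
Profit is highest at Q = 0. Equivalently, the lowest AVC in the table is 180/7 ≈ €25.71 at Q = 7, and P = €8 falls below it — price never covers variable cost, so the firm shuts down and loses only its fixed cost.

Q = 0 (shut down); profit = -€49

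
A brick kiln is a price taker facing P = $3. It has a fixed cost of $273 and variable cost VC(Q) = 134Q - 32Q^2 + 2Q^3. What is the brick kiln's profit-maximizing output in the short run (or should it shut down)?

From TC, MC = TC'(Q) = 134 - 64Q + 6Q^2 and AVC = VC/Q = 134 - 32Q + 2Q^2.
The AVC parabola has its vertex at Q = 32/4 = 8, where AVC = 134 - 32·8 + 2·8^2 = $6.
P = $3 lies below min AVC = $6; no output level covers variable cost.
Shutting down limits the loss to fixed cost, $273.

Shut down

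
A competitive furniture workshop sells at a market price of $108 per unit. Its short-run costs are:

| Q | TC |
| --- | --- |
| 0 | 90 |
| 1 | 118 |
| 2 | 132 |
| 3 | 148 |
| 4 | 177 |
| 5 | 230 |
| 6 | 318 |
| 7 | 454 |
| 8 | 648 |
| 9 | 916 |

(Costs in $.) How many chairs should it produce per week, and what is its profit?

Q = 6; profit = $330

Compute π = P·Q − TC at each output: Q=0: -90; Q=1: -10; Q=2: 84; Q=3: 176; Q=4: 255; Q=5: 310; Q=6: 330; Q=7: 302; Q=8: 216; Q=9: 56.
Profit is maximized at Q = 6. AVC there is 228/6 = $38 ≤ P, so producing beats shutting down (which would give -$90).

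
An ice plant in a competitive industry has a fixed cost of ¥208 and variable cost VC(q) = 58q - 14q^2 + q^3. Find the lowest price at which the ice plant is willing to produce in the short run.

The firm shuts down when price falls below the minimum of average variable cost. AVC = VC/q = 58 - 14q + q^2.
At the minimum of AVC, MC = AVC. MC = 58 - 28q + 3q^2; setting MC = AVC gives 2q^2 - 14q = 0, so q = 7. min AVC = 9.
The firm shuts down for any P below ¥9.

¥9 per unit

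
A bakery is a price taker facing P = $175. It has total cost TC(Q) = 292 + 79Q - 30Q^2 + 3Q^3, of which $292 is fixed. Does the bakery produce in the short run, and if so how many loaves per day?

Produce at Q = 8

Variable cost is VC = 79Q - 30Q^2 + 3Q^3, so AVC = VC/Q = 79 - 30Q + 3Q^2 and MC = dTC/dQ = 79 - 60Q + 9Q^2.
AVC is minimized where dAVC/dQ = -30 + 6Q = 0, at Q = 5; min AVC = 79 - 30·5 + 3·5^2 = $4.
P = $175 exceeds min AVC = $4, so the firm stays open.
Solving P = MC: -96 - 60Q + 9Q^2 = 0 ⇒ Q = -4/3 or 8. On the upward-sloping branch, Q* = 8.
Check: AVC at Q = 8 is $31 ≤ P, so revenue covers variable cost.
Profit = P·Q − TC = 175·8 − 540 = $860.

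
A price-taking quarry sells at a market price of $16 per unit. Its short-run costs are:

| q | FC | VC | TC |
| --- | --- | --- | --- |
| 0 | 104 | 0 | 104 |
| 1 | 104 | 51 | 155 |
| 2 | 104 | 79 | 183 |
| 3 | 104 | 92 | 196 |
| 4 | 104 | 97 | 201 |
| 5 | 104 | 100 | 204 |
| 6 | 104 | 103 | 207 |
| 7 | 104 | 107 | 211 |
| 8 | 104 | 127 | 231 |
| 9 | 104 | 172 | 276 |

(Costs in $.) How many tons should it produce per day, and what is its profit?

Compute π = P·q − TC at each output: q=0: -104; q=1: -139; q=2: -151; q=3: -148; q=4: -137; q=5: -124; q=6: -111; q=7: -99; q=8: -103; q=9: -132.
Profit is maximized at q = 7. AVC there is 107/7 = $15.29 ≤ P, so producing beats shutting down (which would give -$104).

q = 7; profit = -$99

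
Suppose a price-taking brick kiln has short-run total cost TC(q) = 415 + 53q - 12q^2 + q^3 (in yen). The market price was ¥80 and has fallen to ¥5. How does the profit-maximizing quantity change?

AVC = 53 - 12q + q^2, minimized at q = 6 where min AVC = ¥17. MC = 53 - 24q + 3q^2.
With P = ¥80 above the shutdown price, P = MC gives q = 9.
At P = ¥5 < min AVC = ¥17, price no longer covers variable cost at any output, so the firm shuts down: q = 0.

Output falls from 9 to 0 (the firm shuts down)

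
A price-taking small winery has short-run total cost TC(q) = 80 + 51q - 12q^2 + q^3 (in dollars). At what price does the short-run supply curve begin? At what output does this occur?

$15 per unit, at q = 6

Short-run supply begins at min AVC. From VC = 51q - 12q^2 + q^3, AVC = 51 - 12q + q^2.
At the minimum of AVC, MC = AVC. MC = 51 - 24q + 3q^2; setting MC = AVC gives 2q^2 - 12q = 0, so q = 6. min AVC = 15.
For P < $15 the firm produces nothing.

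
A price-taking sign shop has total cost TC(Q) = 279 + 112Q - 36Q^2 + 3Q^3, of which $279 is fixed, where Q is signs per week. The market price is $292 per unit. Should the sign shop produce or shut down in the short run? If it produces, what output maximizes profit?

Produce at Q = 10

From TC, MC = TC'(Q) = 112 - 72Q + 9Q^2 and AVC = VC/Q = 112 - 36Q + 3Q^2.
The AVC parabola has its vertex at Q = 36/6 = 6, where AVC = 112 - 36·6 + 3·6^2 = $4.
Because $292 ≥ $4, revenue can cover variable cost; the firm operates.
Solving P = MC: -180 - 72Q + 9Q^2 = 0 ⇒ Q = -2 or 10. On the upward-sloping branch, Q* = 10.
Check: AVC at Q = 10 is $52 ≤ P, so revenue covers variable cost.
Profit = P·Q − TC = 292·10 − 799 = $2121.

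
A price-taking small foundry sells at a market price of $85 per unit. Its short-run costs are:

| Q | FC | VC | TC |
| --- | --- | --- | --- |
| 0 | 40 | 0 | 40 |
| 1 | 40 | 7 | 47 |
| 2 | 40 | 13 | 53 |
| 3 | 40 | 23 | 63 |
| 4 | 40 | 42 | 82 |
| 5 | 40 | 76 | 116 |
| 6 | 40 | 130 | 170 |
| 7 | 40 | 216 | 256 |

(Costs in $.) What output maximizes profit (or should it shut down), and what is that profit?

Q = 6; profit = $340

Profit at each row (π = 85Q − TC): Q=0: -40; Q=1: 38; Q=2: 117; Q=3: 192; Q=4: 258; Q=5: 309; Q=6: 340; Q=7: 339.
Profit is maximized at Q = 6. AVC there is 130/6 = $21.67 ≤ P, so producing beats shutting down (which would give -$40).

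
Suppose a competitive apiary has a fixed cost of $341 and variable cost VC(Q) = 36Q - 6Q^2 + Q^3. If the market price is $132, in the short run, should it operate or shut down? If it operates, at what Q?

From TC, MC = TC'(Q) = 36 - 12Q + 3Q^2 and AVC = VC/Q = 36 - 6Q + Q^2.
The AVC parabola has its vertex at Q = 6/2 = 3, where AVC = 36 - 6·3 + 3^2 = $27.
P = $132 exceeds min AVC = $27, so the firm stays open.
Solving P = MC: -96 - 12Q + 3Q^2 = 0 ⇒ Q = -4 or 8. On the upward-sloping branch, Q* = 8.
Check: AVC at Q = 8 is $52 ≤ P, so revenue covers variable cost.
Profit = P·Q − TC = 132·8 − 757 = $299.

Produce at Q = 8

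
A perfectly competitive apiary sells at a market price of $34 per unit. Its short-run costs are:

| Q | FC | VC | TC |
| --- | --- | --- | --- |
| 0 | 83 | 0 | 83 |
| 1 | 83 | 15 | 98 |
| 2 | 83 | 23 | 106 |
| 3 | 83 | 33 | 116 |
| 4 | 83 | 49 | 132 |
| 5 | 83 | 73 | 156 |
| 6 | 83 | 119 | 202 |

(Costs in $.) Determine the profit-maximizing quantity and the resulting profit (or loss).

Q = 5; profit = $14

Tabulate TR − TC: Q=0: -83; Q=1: -64; Q=2: -38; Q=3: -14; Q=4: 4; Q=5: 14; Q=6: 2.
Profit is maximized at Q = 5. AVC there is 73/5 = $14.60 ≤ P, so producing beats shutting down (which would give -$83).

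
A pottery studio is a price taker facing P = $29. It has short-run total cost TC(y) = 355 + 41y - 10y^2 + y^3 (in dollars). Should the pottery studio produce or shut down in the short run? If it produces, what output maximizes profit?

Variable cost is VC = 41y - 10y^2 + y^3, so AVC = VC/y = 41 - 10y + y^2 and MC = dTC/dy = 41 - 20y + 3y^2.
The AVC parabola has its vertex at y = 10/2 = 5, where AVC = 41 - 10·5 + 5^2 = $16.
Because $29 ≥ $16, revenue can cover variable cost; the firm operates.
P = MC gives 12 - 20y + 3y^2 = 0, with roots 2/3 and 6. Take the larger (rising MC): y* = 6.
Check: AVC at y = 6 is $17 ≤ P, so revenue covers variable cost.
Profit = P·y − TC = 29·6 − 457 = -$283, a loss, but smaller than the $355 fixed cost the firm would lose by shutting down.

Produce at y = 6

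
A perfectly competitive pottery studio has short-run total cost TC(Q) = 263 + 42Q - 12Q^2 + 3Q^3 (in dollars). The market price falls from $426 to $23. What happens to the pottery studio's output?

Output falls from 8 to 0 (the firm shuts down)

MC = 42 - 24Q + 9Q^2; the shutdown threshold is min AVC = $30 (at Q = 2).
At P = $426 ≥ min AVC, set P = MC on the rising branch: Q = 8.
At P = $23 < min AVC = $30, price no longer covers variable cost at any output, so the firm shuts down: Q = 0.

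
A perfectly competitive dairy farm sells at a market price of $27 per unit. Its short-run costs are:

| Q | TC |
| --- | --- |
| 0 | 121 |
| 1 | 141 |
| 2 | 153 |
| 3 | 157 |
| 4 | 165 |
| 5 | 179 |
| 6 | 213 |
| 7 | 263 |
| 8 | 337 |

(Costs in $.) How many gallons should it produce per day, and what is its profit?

Tabulate TR − TC: Q=0: -121; Q=1: -114; Q=2: -99; Q=3: -76; Q=4: -57; Q=5: -44; Q=6: -51; Q=7: -74; Q=8: -121.
Profit is maximized at Q = 5. AVC there is 58/5 = $11.60 ≤ P, so producing beats shutting down (which would give -$121).

Q = 5; profit = -$44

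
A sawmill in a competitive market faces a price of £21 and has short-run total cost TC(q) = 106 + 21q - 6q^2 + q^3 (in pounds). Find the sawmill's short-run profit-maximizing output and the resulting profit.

Profit = -£74 at q = 4

AVC = 21 - 6q + q^2; min AVC = £12 at q = 3. Since P = £21 ≥ min AVC, the firm produces.
With MC = 21 - 12q + 3q^2, P = MC on the upward-sloping part at q* = 4.
TR = 21·4 = 84. TC = 106 + 52 = 158. Profit = 84 − 158 = -£74.
That loss of £74 beats the £106 the firm would lose by shutting down; producing recovers £32 of fixed cost.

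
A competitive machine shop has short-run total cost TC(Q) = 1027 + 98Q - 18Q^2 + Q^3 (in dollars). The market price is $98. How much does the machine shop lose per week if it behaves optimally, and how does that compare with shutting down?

Profit = -$163 at Q = 12

AVC = 98 - 18Q + Q^2 has its minimum $17 at Q = 9; price $98 clears that bar, so the firm operates.
With MC = 98 - 36Q + 3Q^2, P = MC on the upward-sloping part at Q* = 12.
TR = 98·12 = 1176. TC = 1027 + 312 = 1339. Profit = 1176 − 1339 = -$163.
By producing, the firm covers all variable cost plus $864 of fixed cost; shutting down would lose the full $1027.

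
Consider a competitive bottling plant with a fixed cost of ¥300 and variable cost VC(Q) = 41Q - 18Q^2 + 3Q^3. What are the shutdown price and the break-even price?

Shutdown price = ¥14; break-even price = ¥86

AVC = 41 - 18Q + 3Q^2; minimized at Q = 3, giving min AVC = ¥14. That is the shutdown price.
ATC = 300/Q + 41 - 18Q + 3Q^2. Setting dATC/dQ = −300/Q^2 − 18 + 6Q = 0 gives Q = 5 (since 6·5^3 − 18·5^2 = 300).
min ATC = 300/5 + 41 − 18·5 + 3·5^2 = ¥86. That is the break-even price.
For ¥14 ≤ P < ¥86 the firm produces at a loss; below ¥14 it shuts down.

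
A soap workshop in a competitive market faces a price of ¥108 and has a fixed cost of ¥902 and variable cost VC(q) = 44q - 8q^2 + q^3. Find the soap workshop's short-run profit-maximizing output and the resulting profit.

Profit = -¥390 at q = 8

AVC = 44 - 8q + q^2 has its minimum ¥28 at q = 4; price ¥108 clears that bar, so the firm operates.
With MC = 44 - 16q + 3q^2, P = MC on the upward-sloping part at q* = 8.
TR = 108·8 = 864. TC = 902 + 352 = 1254. Profit = 864 − 1254 = -¥390.
By producing, the firm covers all variable cost plus ¥512 of fixed cost; shutting down would lose the full ¥902.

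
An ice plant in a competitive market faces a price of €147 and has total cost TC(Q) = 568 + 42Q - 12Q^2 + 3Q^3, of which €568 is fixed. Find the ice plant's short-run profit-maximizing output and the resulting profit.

AVC = 42 - 12Q + 3Q^2 has its minimum €30 at Q = 2; price €147 clears that bar, so the firm operates.
With MC = 42 - 24Q + 9Q^2, P = MC on the upward-sloping part at Q* = 5.
TR = 147·5 = 735. TC = 568 + 285 = 853. Profit = 735 − 853 = -€118.
That loss of €118 beats the €568 the firm would lose by shutting down; producing recovers €450 of fixed cost.

Profit = -€118 at Q = 5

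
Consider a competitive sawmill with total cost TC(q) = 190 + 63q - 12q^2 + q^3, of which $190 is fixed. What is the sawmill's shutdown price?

The shutdown price is the minimum of AVC. VC = 63q - 12q^2 + q^3, so AVC = 63 - 12q + q^2.
At the minimum of AVC, MC = AVC. MC = 63 - 24q + 3q^2; setting MC = AVC gives 2q^2 - 12q = 0, so q = 6. min AVC = 27.
For P < $27 the firm produces nothing.

$27 per unit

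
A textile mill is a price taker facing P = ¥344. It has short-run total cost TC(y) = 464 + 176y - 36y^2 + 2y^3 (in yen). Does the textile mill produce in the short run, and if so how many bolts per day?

Strip out fixed cost: VC = 176y - 36y^2 + 2y^3. Then AVC = 176 - 36y + 2y^2 and MC = 176 - 72y + 6y^2.
AVC is minimized where dAVC/dy = -36 + 4y = 0, at y = 9; min AVC = 176 - 36·9 + 2·9^2 = ¥14.
Since P = ¥344 ≥ min AVC = ¥14, price covers variable cost and the firm should produce.
Solving P = MC: -168 - 72y + 6y^2 = 0 ⇒ y = -2 or 14. On the upward-sloping branch, y* = 14.
Check: AVC at y = 14 is ¥64 ≤ P, so revenue covers variable cost.
Profit = P·y − TC = 344·14 − 1360 = ¥3456.

Produce at y = 14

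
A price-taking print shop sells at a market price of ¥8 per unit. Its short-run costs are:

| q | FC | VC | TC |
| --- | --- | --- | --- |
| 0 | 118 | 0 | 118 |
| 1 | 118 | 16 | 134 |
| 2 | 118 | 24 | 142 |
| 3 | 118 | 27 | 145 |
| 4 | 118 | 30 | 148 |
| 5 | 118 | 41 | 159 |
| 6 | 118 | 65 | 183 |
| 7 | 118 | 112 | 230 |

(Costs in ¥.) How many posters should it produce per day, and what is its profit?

q = 4; profit = -¥116

Tabulate TR − TC: q=0: -118; q=1: -126; q=2: -126; q=3: -121; q=4: -116; q=5: -119; q=6: -135; q=7: -174.
Profit is maximized at q = 4. AVC there is 30/4 = ¥7.50 ≤ P, so producing beats shutting down (which would give -¥118).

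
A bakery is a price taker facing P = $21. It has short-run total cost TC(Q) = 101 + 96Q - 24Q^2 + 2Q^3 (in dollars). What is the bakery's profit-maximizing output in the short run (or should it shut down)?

Strip out fixed cost: VC = 96Q - 24Q^2 + 2Q^3. Then AVC = 96 - 24Q + 2Q^2 and MC = 96 - 48Q + 6Q^2.
AVC is minimized where dAVC/dQ = -24 + 4Q = 0, at Q = 6; min AVC = 96 - 24·6 + 2·6^2 = $24.
With P < min AVC ($21 < $24), every unit sold adds to the loss.
Best response: produce nothing and absorb the $101 fixed cost.

Shut down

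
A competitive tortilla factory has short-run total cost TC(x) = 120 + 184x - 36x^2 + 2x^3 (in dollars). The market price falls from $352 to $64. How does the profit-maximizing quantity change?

AVC = 184 - 36x + 2x^2, minimized at x = 9 where min AVC = $22. MC = 184 - 72x + 6x^2.
With P = $352 above the shutdown price, P = MC gives x = 14.
At P = $64 ≥ min AVC, set P = MC: x = 10. The firm stays open but cuts output.

Output falls from 14 to 10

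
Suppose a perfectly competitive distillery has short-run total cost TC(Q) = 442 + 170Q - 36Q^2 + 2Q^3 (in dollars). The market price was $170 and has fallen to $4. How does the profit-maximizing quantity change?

MC = 170 - 72Q + 6Q^2; the shutdown threshold is min AVC = $8 (at Q = 9).
With P = $170 above the shutdown price, P = MC gives Q = 12.
At P = $4 < min AVC = $8, price no longer covers variable cost at any output, so the firm shuts down: Q = 0.

Output falls from 12 to 0 (the firm shuts down)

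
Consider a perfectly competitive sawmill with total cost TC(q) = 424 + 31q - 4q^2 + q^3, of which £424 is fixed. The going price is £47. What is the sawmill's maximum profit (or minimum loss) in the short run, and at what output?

Profit = -£360 at q = 4

AVC = 31 - 4q + q^2; min AVC = £27 at q = 2. Since P = £47 ≥ min AVC, the firm produces.
With MC = 31 - 8q + 3q^2, P = MC on the upward-sloping part at q* = 4.
TR = 47·4 = 188. TC = 424 + 124 = 548. Profit = 188 − 548 = -£360.
By producing, the firm covers all variable cost plus £64 of fixed cost; shutting down would lose the full £424.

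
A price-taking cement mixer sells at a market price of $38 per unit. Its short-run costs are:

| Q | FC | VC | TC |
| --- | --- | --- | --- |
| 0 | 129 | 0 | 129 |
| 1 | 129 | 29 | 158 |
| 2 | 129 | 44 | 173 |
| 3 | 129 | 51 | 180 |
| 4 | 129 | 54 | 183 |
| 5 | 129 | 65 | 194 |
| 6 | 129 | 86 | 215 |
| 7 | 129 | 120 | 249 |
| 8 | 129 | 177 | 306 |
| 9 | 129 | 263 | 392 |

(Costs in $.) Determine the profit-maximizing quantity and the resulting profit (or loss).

Q = 7; profit = $17

Compute π = P·Q − TC at each output: Q=0: -129; Q=1: -120; Q=2: -97; Q=3: -66; Q=4: -31; Q=5: -4; Q=6: 13; Q=7: 17; Q=8: -2; Q=9: -50.
Profit is maximized at Q = 7. AVC there is 120/7 = $17.14 ≤ P, so producing beats shutting down (which would give -$129).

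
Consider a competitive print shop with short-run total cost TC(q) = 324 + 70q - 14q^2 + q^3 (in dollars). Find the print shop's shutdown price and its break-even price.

Shutdown price = $21; break-even price = $61

Shutdown price = min AVC. AVC = 70 - 14q + q^2, with vertex at q = 7 and minimum $21.
ATC = 324/q + 70 - 14q + q^2. Setting dATC/dq = −324/q^2 − 14 + 2q = 0 gives q = 9 (since 2·9^3 − 14·9^2 = 324).
min ATC = 324/9 + 70 − 14·9 + 9^2 = $61. That is the break-even price.
Between these two prices the firm operates at a loss; above $61 it earns a profit.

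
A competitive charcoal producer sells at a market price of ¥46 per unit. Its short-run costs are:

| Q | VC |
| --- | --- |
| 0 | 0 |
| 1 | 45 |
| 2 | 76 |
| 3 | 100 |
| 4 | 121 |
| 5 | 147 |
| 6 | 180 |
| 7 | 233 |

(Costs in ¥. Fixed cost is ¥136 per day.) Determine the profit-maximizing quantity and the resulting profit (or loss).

Q = 6; profit = -¥40

Compute π = P·Q − TC at each output: Q=0: -136; Q=1: -135; Q=2: -120; Q=3: -98; Q=4: -73; Q=5: -53; Q=6: -40; Q=7: -47.
Profit is maximized at Q = 6. AVC there is 180/6 = ¥30 ≤ P, so producing beats shutting down (which would give -¥136).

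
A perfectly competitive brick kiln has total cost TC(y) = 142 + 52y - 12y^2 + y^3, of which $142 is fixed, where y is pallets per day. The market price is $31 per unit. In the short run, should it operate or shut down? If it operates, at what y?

From TC, MC = TC'(y) = 52 - 24y + 3y^2 and AVC = VC/y = 52 - 12y + y^2.
AVC hits its minimum where MC = AVC, at y = 6, giving min AVC = 52 - 12·6 + 6^2 = $16.
Because $31 ≥ $16, revenue can cover variable cost; the firm operates.
Set P = MC: 31 = 52 - 24y + 3y^2 → 21 - 24y + 3y^2 = 0. The roots are y = 1 and y = 7; the profit-maximizing output is on the rising part of MC, so y* = 7.
Check: AVC at y = 7 is $17 ≤ P, so revenue covers variable cost.
Profit = P·y − TC = 31·7 − 261 = -$44, a loss, but smaller than the $142 fixed cost the firm would lose by shutting down.

Produce at y = 7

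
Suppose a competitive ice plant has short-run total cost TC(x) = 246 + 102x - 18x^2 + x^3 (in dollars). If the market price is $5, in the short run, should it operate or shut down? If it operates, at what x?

Variable cost is VC = 102x - 18x^2 + x^3, so AVC = VC/x = 102 - 18x + x^2 and MC = dTC/dx = 102 - 36x + 3x^2.
AVC is minimized where dAVC/dx = -18 + 2x = 0, at x = 9; min AVC = 102 - 18·9 + 9^2 = $21.
P = $5 lies below min AVC = $21; no output level covers variable cost.
The firm minimizes its loss by shutting down and losing only its fixed cost of $246.

Shut down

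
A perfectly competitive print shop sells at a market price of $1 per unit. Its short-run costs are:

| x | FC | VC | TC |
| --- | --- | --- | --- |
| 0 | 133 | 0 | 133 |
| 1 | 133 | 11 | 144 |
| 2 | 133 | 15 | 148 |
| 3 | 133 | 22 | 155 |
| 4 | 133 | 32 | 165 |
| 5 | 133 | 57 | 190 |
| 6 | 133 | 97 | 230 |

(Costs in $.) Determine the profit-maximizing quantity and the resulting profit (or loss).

x = 0 (shut down); profit = -$133

Compute π = P·x − TC at each output: x=0: -133; x=1: -143; x=2: -146; x=3: -152; x=4: -161; x=5: -185; x=6: -224.
Profit is highest at x = 0. Equivalently, the lowest AVC in the table is 22/3 ≈ $7.33 at x = 3, and P = $1 falls below it — price never covers variable cost, so the firm shuts down and loses only its fixed cost.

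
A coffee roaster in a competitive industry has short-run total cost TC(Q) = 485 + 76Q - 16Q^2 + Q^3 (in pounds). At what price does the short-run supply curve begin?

£12 per unit

The firm shuts down when price falls below the minimum of average variable cost. AVC = VC/Q = 76 - 16Q + Q^2.
dAVC/dQ = -16 + 2Q = 0 gives Q = 8. min AVC = 76 - 16·8 + 8^2 = 12.
For P < £12 the firm produces nothing.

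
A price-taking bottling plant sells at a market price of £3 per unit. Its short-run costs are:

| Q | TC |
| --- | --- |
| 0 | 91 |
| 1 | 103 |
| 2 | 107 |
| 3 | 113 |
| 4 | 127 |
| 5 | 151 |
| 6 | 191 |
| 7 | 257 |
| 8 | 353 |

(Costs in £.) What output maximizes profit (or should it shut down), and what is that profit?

Compute π = P·Q − TC at each output: Q=0: -91; Q=1: -100; Q=2: -101; Q=3: -104; Q=4: -115; Q=5: -136; Q=6: -173; Q=7: -236; Q=8: -329.
Profit is highest at Q = 0. Equivalently, the lowest AVC in the table is 22/3 ≈ £7.33 at Q = 3, and P = £3 falls below it — price never covers variable cost, so the firm shuts down and loses only its fixed cost.

Q = 0 (shut down); profit = -£91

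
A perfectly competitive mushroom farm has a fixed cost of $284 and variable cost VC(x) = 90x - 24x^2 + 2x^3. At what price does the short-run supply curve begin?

Short-run supply begins at min AVC. From VC = 90x - 24x^2 + 2x^3, AVC = 90 - 24x + 2x^2.
At the minimum of AVC, MC = AVC. MC = 90 - 48x + 6x^2; setting MC = AVC gives 4x^2 - 24x = 0, so x = 6. min AVC = 18.
For P < $18 the firm produces nothing.

$18 per unit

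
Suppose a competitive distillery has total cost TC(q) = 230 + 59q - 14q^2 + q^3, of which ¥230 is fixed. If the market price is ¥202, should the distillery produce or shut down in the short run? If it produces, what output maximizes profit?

Produce at q = 13

Variable cost is VC = 59q - 14q^2 + q^3, so AVC = VC/q = 59 - 14q + q^2 and MC = dTC/dq = 59 - 28q + 3q^2.
AVC is minimized where dAVC/dq = -14 + 2q = 0, at q = 7; min AVC = 59 - 14·7 + 7^2 = ¥10.
Since P = ¥202 ≥ min AVC = ¥10, price covers variable cost and the firm should produce.
Set P = MC: 202 = 59 - 28q + 3q^2 → -143 - 28q + 3q^2 = 0. The roots are q = -11/3 and q = 13; the profit-maximizing output is on the rising part of MC, so q* = 13.
Check: AVC at q = 13 is ¥46 ≤ P, so revenue covers variable cost.
Profit = P·q − TC = 202·13 − 828 = ¥1798.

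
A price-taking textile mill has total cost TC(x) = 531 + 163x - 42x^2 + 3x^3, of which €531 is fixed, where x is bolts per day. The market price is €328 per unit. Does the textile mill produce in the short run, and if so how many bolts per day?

Produce at x = 11

From TC, MC = TC'(x) = 163 - 84x + 9x^2 and AVC = VC/x = 163 - 42x + 3x^2.
AVC is minimized where dAVC/dx = -42 + 6x = 0, at x = 7; min AVC = 163 - 42·7 + 3·7^2 = €16.
Since P = €328 ≥ min AVC = €16, price covers variable cost and the firm should produce.
Set P = MC: 328 = 163 - 84x + 9x^2 → -165 - 84x + 9x^2 = 0. The roots are x = -5/3 and x = 11; the profit-maximizing output is on the rising part of MC, so x* = 11.
Check: AVC at x = 11 is €64 ≤ P, so revenue covers variable cost.
Profit = P·x − TC = 328·11 − 1235 = €2373.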